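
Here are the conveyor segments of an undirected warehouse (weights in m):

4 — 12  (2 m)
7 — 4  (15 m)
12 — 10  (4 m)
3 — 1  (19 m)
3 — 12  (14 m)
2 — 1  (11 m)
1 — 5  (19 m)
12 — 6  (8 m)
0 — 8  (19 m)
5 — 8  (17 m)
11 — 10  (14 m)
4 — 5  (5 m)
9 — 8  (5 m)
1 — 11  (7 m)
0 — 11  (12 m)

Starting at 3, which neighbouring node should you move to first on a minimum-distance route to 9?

12

Compare a few routes:
3 - 12 - 4 - 5 - 8 - 9: 14+2+5+17+5 = 43
3 - 1 - 11 - 0 - 8 - 9: 19+7+12+19+5 = 62
3 - 1 - 5 - 8 - 9: 19+19+17+5 = 60
Cheapest is 3 - 12 - 4 - 5 - 8 - 9 at 43 m.
So from 3 the first move is to 12.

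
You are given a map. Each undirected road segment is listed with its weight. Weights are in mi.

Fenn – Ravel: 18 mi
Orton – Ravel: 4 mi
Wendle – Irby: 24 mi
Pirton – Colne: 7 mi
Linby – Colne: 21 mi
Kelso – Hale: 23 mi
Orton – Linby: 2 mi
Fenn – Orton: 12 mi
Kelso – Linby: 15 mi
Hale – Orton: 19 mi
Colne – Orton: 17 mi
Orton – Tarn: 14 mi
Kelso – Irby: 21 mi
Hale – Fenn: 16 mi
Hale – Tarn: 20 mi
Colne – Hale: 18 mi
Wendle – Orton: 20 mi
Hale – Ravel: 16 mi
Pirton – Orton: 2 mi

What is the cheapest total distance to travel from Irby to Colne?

47 mi

Candidate routes:
Irby → Kelso → Linby → Orton → Pirton → Colne: 21+15+2+2+7 = 47
Irby → Wendle → Orton → Pirton → Colne: 24+20+2+7 = 53
Irby → Kelso → Linby → Orton → Colne: 21+15+2+17 = 55
Irby → Kelso → Linby → Colne: 21+15+21 = 57
Cheapest is Irby → Kelso → Linby → Orton → Pirton → Colne at 47 mi.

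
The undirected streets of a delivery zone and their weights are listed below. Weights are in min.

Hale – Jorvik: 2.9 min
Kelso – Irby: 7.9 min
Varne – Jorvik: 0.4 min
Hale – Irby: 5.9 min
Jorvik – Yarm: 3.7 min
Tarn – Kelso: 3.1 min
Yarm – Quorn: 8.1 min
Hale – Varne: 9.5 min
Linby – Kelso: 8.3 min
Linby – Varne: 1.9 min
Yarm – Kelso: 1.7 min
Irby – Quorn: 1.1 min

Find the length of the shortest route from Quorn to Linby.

Candidate routes:
Quorn - Irby - Kelso - Yarm - Jorvik - Varne - Linby: 1.1+7.9+1.7+3.7+0.4+1.9 = 16.7
Quorn - Irby - Hale - Jorvik - Varne - Linby: 1.1+5.9+2.9+0.4+1.9 = 12.2
Quorn - Irby - Kelso - Linby: 1.1+7.9+8.3 = 17.3
Quorn - Yarm - Jorvik - Varne - Linby: 8.1+3.7+0.4+1.9 = 14.1
Cheapest is Quorn - Irby - Hale - Jorvik - Varne - Linby at 12.2 min.

12.2 min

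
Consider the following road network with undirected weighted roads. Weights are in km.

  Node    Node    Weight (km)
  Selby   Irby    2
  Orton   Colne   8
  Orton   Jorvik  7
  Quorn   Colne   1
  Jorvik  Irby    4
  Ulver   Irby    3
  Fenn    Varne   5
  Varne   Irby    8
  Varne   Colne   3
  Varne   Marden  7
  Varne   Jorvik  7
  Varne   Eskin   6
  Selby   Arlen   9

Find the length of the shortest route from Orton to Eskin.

17 km

Enumerating some paths:
Orton → Colne → Varne → Eskin: 8+3+6 = 17
Orton → Jorvik → Irby → Varne → Eskin: 7+4+8+6 = 25
Orton → Jorvik → Varne → Eskin: 7+7+6 = 20
Cheapest is Orton → Colne → Varne → Eskin at 17 km.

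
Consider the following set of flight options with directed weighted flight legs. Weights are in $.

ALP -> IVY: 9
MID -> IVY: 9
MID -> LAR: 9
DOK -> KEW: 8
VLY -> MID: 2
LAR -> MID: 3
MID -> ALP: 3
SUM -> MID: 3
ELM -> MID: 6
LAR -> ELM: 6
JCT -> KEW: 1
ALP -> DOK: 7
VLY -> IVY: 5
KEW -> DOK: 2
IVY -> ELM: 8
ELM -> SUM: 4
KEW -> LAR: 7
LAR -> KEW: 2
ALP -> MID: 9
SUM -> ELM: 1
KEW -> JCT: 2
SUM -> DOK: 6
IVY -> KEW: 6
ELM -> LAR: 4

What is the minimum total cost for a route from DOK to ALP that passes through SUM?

Best DOK to SUM: DOK–KEW–LAR–ELM–SUM costing 25
Best SUM to ALP: SUM–MID–ALP costing 6
Total via SUM: 25 + 6 = $31.

$31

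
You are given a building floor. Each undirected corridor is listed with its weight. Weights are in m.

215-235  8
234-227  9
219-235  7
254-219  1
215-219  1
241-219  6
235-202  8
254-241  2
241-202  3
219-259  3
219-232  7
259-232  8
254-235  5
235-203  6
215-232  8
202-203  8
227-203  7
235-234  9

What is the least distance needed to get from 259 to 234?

18 m

Settle nodes by increasing distance from 259:
259: 0
219: 3  (via 259)
215: 4  (via 219)
254: 4  (via 219)
241: 6  (via 254)
232: 8  (via 259)
235: 9  (via 254)
202: 9  (via 241)
203: 15  (via 235)
234: 18  (via 235)
Shortest route: 259 → 219 → 254 → 235 → 234 = 18 m.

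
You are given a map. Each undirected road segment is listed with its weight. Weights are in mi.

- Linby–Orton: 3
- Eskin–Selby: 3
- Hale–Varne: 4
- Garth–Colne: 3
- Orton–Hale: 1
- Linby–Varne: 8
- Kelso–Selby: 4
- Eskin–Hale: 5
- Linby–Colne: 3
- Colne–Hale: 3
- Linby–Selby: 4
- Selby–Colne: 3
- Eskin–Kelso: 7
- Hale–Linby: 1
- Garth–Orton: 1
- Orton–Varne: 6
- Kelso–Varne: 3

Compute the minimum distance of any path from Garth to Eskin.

7 mi

Candidate routes:
Garth - Orton - Hale - Eskin: 1+1+5 = 7
Garth - Orton - Linby - Hale - Eskin: 1+3+1+5 = 10
Garth - Colne - Selby - Eskin: 3+3+3 = 9
Cheapest is Garth - Orton - Hale - Eskin at 7 mi.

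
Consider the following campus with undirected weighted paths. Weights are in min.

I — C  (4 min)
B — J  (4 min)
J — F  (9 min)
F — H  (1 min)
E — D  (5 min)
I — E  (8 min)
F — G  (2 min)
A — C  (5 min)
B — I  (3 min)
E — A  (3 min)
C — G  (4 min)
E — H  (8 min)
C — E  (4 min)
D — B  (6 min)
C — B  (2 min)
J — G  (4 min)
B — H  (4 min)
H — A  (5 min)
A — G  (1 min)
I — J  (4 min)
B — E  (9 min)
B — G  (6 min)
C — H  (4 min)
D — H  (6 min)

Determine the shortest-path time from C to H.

4 min

Shortest distances from C:
C: 0
B: 2  (via C)
E: 4  (via C)
G: 4  (via C)
H: 4  (via C)
Shortest route: C → H = 4 min.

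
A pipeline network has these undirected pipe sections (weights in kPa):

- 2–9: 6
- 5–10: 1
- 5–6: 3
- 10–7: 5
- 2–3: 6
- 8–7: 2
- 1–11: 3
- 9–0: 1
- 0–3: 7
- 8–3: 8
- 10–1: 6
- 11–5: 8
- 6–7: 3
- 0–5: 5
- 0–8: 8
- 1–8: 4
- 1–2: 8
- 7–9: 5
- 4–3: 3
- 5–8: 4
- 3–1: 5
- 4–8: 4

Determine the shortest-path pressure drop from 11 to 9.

14 kPa

Candidate routes:
11–1–8–0–9: 3+4+8+1 = 16
11–1–8–7–9: 3+4+2+5 = 14
11–1–10–5–0–9: 3+6+1+5+1 = 16
11–1–3–0–9: 3+5+7+1 = 16
Cheapest is 11–1–8–7–9 at 14 kPa.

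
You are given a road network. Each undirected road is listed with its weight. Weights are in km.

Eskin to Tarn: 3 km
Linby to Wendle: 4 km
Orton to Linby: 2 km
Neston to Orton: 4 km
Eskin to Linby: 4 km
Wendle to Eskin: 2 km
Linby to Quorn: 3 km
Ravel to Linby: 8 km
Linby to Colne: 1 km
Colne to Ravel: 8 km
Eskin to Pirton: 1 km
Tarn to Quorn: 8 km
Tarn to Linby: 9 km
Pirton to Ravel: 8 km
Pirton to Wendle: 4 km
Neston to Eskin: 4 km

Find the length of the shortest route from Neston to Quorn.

9 km

Compare a few routes:
Neston–Eskin–Linby–Quorn: 4+4+3 = 11
Neston–Orton–Linby–Quorn: 4+2+3 = 9
Cheapest is Neston–Orton–Linby–Quorn at 9 km.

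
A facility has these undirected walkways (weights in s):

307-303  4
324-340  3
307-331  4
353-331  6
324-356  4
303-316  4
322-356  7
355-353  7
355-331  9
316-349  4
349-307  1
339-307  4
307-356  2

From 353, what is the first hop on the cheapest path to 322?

Candidate routes:
353 - 355 - 331 - 307 - 356 - 322: 7+9+4+2+7 = 29
353 - 331 - 307 - 356 - 322: 6+4+2+7 = 19
Cheapest is 353 - 331 - 307 - 356 - 322 at 19 s.
So from 353 the first move is to 331.

331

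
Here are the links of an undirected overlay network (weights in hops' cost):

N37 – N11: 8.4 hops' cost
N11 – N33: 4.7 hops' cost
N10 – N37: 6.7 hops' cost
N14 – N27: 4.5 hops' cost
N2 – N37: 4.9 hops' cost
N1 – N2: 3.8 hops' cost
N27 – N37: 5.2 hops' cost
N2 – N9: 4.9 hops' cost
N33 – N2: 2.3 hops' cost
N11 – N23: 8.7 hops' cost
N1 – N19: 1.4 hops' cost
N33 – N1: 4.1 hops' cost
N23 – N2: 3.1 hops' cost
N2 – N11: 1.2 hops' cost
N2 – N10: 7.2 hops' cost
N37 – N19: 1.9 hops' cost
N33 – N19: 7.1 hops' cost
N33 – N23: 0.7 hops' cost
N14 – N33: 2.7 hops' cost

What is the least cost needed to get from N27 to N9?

14.4 hops' cost

Candidate routes:
N27 → N37 → N2 → N9: 5.2+4.9+4.9 = 15
N27 → N37 → N19 → N1 → N2 → N9: 5.2+1.9+1.4+3.8+4.9 = 17.2
N27 → N14 → N33 → N2 → N9: 4.5+2.7+2.3+4.9 = 14.4
N27 → N14 → N33 → N23 → N2 → N9: 4.5+2.7+0.7+3.1+4.9 = 15.9
The minimum is 14.4 hops' cost via N27 → N14 → N33 → N2 → N9.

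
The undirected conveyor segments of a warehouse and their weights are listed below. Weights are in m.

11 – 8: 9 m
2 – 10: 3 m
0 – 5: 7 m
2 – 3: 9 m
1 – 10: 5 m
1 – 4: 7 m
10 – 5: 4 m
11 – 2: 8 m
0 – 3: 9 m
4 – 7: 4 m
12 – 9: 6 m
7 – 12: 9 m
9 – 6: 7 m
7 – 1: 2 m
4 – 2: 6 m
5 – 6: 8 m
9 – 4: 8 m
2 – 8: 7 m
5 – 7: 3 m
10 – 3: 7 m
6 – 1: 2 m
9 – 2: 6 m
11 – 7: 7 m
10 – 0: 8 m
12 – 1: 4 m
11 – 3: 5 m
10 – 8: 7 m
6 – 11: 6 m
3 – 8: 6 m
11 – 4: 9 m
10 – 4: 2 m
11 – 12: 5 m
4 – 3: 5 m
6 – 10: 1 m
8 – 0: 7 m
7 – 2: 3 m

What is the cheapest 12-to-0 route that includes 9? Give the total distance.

Best 12 to 9: 12–9 costing 6
Best 9 to 0: 9–6–10–0 costing 16
Total via 9: 6 + 16 = 22 m.

22 m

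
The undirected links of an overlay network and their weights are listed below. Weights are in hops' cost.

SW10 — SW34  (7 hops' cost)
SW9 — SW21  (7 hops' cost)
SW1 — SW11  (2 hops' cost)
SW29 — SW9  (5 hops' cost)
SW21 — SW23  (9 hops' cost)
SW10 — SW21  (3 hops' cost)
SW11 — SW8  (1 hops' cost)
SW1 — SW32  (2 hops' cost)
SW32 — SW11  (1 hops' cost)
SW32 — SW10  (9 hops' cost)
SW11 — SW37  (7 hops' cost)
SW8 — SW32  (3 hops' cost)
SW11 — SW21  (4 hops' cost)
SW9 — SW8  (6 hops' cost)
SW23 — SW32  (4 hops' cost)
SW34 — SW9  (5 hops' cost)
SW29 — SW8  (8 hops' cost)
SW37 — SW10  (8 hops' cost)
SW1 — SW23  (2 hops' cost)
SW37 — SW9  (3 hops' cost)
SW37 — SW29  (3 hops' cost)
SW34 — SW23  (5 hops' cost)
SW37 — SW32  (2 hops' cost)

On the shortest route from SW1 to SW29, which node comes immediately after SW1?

Compare a few routes:
SW1–SW23–SW32–SW37–SW29: 2+4+2+3 = 11
SW1–SW32–SW37–SW29: 2+2+3 = 7
SW1–SW11–SW32–SW37–SW29: 2+1+2+3 = 8
Cheapest is SW1–SW32–SW37–SW29 at 7 hops' cost.
So from SW1 the first move is to SW32.

SW32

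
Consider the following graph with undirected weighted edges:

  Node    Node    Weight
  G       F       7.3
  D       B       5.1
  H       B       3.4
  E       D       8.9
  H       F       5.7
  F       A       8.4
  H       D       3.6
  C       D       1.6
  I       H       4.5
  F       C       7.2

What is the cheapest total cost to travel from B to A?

Candidate routes:
B → H → F → A: 3.4+5.7+8.4 = 17.5
B → D → C → F → A: 5.1+1.6+7.2+8.4 = 22.3
The minimum is 17.5 via B → H → F → A.

17.5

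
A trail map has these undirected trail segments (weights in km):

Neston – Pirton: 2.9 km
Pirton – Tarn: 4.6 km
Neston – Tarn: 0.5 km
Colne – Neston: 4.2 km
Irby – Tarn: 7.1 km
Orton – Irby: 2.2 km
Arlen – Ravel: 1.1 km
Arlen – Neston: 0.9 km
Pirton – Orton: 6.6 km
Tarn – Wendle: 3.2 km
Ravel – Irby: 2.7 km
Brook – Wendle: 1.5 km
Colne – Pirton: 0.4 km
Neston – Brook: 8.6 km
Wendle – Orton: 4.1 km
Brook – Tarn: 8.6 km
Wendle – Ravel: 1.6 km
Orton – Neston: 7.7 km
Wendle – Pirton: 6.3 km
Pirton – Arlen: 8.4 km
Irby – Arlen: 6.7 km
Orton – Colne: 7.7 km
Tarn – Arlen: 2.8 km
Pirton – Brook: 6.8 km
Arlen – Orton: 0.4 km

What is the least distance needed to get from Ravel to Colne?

5.3 km

Compare a few routes:
Ravel–Arlen–Neston–Colne: 1.1+0.9+4.2 = 6.2
Ravel–Arlen–Neston–Pirton–Colne: 1.1+0.9+2.9+0.4 = 5.3
Cheapest is Ravel–Arlen–Neston–Pirton–Colne at 5.3 km.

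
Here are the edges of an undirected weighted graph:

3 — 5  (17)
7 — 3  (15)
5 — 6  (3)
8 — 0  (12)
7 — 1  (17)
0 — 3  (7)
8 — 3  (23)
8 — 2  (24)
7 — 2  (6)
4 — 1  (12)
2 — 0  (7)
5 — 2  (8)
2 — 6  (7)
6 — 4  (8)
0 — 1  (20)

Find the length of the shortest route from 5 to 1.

23

Candidate routes:
5 → 6 → 4 → 1: 3+8+12 = 23
5 → 2 → 7 → 1: 8+6+17 = 31
The minimum is 23 via 5 → 6 → 4 → 1.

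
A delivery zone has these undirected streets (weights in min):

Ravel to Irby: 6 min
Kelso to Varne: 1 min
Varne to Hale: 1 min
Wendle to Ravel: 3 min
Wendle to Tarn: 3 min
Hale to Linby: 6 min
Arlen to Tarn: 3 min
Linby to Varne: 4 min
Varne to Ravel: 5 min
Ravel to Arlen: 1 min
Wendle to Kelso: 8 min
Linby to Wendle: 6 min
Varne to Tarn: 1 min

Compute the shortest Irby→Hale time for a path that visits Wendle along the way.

14 min

Best Irby to Wendle: Irby–Ravel–Wendle costing 9
Shortest Wendle→Hale: Wendle–Tarn–Varne–Hale = 5
Total via Wendle: 9 + 5 = 14 min.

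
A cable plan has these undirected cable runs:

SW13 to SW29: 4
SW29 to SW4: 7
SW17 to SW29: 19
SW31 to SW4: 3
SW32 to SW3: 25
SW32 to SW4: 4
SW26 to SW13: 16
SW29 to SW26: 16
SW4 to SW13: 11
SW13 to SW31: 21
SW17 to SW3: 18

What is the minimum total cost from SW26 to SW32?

27

Enumerating some paths:
SW26 - SW13 - SW29 - SW4 - SW32: 16+4+7+4 = 31
SW26 - SW29 - SW4 - SW32: 16+7+4 = 27
The minimum is 27 via SW26 - SW29 - SW4 - SW32.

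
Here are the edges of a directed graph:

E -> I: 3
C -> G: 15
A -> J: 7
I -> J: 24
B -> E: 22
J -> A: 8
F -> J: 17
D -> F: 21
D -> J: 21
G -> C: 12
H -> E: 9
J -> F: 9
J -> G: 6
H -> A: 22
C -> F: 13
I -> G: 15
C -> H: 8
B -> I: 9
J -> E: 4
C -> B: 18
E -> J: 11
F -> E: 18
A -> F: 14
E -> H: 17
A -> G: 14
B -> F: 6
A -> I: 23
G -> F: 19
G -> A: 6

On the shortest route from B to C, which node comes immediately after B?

I

Candidate routes:
B → F → J → G → C: 6+17+6+12 = 41
B → I → G → C: 9+15+12 = 36
The minimum is 36 via B → I → G → C.
So from B the first move is to I.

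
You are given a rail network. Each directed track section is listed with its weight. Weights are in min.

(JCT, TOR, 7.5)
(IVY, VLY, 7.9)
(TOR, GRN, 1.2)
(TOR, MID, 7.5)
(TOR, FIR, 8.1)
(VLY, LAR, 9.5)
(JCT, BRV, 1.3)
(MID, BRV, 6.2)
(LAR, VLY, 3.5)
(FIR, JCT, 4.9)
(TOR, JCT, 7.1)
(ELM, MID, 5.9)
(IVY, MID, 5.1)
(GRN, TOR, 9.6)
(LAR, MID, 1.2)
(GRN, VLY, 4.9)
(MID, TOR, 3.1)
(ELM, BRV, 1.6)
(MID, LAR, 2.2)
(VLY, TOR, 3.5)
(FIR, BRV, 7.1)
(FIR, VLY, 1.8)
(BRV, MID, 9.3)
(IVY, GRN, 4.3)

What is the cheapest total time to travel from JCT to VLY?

Enumerating some paths:
JCT - TOR - GRN - VLY: 7.5+1.2+4.9 = 13.6
JCT - BRV - MID - LAR - VLY: 1.3+9.3+2.2+3.5 = 16.3
Cheapest is JCT - TOR - GRN - VLY at 13.6 min.

13.6 min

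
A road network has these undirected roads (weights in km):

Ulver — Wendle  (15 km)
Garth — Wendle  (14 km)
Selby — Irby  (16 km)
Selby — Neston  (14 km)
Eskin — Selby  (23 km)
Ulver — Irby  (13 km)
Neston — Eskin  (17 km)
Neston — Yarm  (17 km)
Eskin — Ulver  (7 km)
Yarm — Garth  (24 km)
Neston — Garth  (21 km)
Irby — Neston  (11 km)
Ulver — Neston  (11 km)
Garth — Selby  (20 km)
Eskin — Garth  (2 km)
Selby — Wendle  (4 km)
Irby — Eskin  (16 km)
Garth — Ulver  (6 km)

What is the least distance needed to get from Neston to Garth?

17 km

Candidate routes:
Neston - Eskin - Garth: 17+2 = 19
Neston - Ulver - Garth: 11+6 = 17
Cheapest is Neston - Ulver - Garth at 17 km.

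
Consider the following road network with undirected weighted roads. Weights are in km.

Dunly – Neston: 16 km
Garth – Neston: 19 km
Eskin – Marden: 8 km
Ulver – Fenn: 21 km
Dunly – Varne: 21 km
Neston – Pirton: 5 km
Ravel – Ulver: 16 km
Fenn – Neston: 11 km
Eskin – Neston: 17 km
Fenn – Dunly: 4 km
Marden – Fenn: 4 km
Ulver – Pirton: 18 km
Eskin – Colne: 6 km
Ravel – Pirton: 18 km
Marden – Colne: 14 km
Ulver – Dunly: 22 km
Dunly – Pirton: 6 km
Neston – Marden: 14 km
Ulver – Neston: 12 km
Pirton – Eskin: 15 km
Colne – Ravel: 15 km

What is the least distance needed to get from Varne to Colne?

43 km

Enumerating some paths:
Varne → Dunly → Fenn → Marden → Colne: 21+4+4+14 = 43
Varne → Dunly → Pirton → Neston → Eskin → Colne: 21+6+5+17+6 = 55
Varne → Dunly → Pirton → Eskin → Colne: 21+6+15+6 = 48
Varne → Dunly → Fenn → Neston → Eskin → Colne: 21+4+11+17+6 = 59
The minimum is 43 km via Varne → Dunly → Fenn → Marden → Colne.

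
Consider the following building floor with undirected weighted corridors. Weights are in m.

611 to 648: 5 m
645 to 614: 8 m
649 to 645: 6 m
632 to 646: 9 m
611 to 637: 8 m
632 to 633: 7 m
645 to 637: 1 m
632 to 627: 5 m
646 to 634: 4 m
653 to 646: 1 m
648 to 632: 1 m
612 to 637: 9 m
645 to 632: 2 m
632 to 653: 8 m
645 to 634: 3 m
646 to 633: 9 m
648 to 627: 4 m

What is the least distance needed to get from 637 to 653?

Settle nodes by increasing distance from 637:
637: 0
645: 1  (via 637)
632: 3  (via 645)
634: 4  (via 645)
648: 4  (via 632)
649: 7  (via 645)
611: 8  (via 637)
627: 8  (via 632)
646: 8  (via 634)
614: 9  (via 645)
653: 9  (via 646)
Shortest route: 637 → 645 → 634 → 646 → 653 = 9 m.

9 m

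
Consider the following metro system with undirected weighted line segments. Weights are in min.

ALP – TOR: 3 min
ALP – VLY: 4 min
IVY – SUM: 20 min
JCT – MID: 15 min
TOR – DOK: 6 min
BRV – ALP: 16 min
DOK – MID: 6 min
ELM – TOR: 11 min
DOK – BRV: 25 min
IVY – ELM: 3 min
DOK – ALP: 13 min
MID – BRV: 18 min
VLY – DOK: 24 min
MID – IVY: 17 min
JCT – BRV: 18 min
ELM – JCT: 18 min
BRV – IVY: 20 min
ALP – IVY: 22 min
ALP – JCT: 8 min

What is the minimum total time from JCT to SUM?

41 min

Enumerating some paths:
JCT → ALP → IVY → SUM: 8+22+20 = 50
JCT → ELM → IVY → SUM: 18+3+20 = 41
JCT → ALP → TOR → ELM → IVY → SUM: 8+3+11+3+20 = 45
The minimum is 41 min via JCT → ELM → IVY → SUM.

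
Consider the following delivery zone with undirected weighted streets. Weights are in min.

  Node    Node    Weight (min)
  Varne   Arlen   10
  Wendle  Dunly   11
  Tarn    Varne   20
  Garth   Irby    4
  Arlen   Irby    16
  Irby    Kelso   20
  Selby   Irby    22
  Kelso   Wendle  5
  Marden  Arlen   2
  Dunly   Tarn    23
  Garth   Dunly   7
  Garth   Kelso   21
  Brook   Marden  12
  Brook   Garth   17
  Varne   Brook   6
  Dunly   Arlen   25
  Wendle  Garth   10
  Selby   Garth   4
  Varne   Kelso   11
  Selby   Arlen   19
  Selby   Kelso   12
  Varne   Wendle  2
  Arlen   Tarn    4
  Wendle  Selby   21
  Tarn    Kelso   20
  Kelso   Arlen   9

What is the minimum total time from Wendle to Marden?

Shortest distances from Wendle:
Wendle: 0
Varne: 2  (via Wendle)
Kelso: 5  (via Wendle)
Brook: 8  (via Varne)
Garth: 10  (via Wendle)
Dunly: 11  (via Wendle)
Arlen: 12  (via Varne)
Irby: 14  (via Garth)
Marden: 14  (via Arlen)
Shortest route: Wendle → Varne → Arlen → Marden = 14 min.

14 min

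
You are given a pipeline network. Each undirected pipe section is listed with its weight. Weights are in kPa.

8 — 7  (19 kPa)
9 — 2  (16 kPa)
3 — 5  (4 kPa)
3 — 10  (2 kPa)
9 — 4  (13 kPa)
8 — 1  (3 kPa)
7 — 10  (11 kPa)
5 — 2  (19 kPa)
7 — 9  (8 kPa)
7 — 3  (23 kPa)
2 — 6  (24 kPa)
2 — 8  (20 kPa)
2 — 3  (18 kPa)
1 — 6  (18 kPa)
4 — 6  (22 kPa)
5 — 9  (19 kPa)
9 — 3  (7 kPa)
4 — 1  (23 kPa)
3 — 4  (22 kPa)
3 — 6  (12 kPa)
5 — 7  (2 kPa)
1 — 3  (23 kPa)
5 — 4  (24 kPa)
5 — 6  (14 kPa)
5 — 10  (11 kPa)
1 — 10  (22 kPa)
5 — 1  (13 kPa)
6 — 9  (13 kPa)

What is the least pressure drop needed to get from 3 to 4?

Shortest distances from 3:
3: 0
10: 2  (via 3)
5: 4  (via 3)
7: 6  (via 5)
9: 7  (via 3)
6: 12  (via 3)
1: 17  (via 5)
2: 18  (via 3)
4: 20  (via 9)
Shortest route: 3–9–4 = 20 kPa.

20 kPa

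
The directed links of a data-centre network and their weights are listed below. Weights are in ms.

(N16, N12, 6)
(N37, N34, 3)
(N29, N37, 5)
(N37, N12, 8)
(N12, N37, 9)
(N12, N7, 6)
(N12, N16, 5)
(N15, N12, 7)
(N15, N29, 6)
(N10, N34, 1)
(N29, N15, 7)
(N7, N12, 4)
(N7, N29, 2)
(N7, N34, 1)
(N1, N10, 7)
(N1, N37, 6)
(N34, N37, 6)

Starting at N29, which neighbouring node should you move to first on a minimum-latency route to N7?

N37

Candidate routes:
N29 → N15 → N12 → N7: 7+7+6 = 20
N29 → N37 → N12 → N7: 5+8+6 = 19
Cheapest is N29 → N37 → N12 → N7 at 19 ms.
So from N29 the first move is to N37.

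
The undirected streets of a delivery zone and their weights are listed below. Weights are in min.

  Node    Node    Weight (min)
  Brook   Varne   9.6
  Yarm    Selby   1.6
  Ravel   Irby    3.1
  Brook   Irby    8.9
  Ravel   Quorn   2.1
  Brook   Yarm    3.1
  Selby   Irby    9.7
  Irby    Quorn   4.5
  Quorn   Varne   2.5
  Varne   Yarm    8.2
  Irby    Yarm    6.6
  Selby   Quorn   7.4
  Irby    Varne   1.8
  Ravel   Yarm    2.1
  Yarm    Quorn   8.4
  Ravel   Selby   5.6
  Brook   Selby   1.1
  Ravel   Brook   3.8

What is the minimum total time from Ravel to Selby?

Running Dijkstra from Ravel:
Ravel: 0
Quorn: 2.1  (via Ravel)
Yarm: 2.1  (via Ravel)
Irby: 3.1  (via Ravel)
Selby: 3.7  (via Yarm)
Shortest route: Ravel → Yarm → Selby = 3.7 min.

3.7 min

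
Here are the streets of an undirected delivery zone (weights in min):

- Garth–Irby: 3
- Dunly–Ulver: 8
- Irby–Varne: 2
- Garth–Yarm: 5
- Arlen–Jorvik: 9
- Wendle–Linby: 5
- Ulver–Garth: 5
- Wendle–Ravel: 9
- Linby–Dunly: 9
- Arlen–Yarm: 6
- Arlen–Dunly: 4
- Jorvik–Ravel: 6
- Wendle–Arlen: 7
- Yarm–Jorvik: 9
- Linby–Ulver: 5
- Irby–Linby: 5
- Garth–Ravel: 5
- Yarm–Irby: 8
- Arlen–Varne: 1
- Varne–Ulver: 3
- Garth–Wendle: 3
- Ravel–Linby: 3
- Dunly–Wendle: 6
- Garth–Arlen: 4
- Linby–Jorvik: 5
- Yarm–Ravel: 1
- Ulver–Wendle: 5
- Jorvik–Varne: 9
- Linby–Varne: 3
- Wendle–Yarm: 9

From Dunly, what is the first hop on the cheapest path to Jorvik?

Candidate routes:
Dunly–Linby–Jorvik: 9+5 = 14
Dunly–Arlen–Jorvik: 4+9 = 13
Cheapest is Dunly–Arlen–Jorvik at 13 min.
So from Dunly the first move is to Arlen.

Arlen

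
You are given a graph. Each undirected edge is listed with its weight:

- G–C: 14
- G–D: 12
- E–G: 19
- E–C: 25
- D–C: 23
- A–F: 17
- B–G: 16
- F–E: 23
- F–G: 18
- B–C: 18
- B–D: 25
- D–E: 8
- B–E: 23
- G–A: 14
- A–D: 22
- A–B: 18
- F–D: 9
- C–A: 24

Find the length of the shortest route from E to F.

17

Shortest distances from E:
E: 0
D: 8  (via E)
F: 17  (via D)
Shortest route: E → D → F = 17.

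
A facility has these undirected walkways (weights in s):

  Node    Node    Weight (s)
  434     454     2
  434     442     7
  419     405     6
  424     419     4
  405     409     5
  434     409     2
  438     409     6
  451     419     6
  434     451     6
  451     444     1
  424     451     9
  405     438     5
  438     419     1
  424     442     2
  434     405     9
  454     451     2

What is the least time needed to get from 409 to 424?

Shortest distances from 409:
409: 0
434: 2  (via 409)
454: 4  (via 434)
405: 5  (via 409)
451: 6  (via 454)
438: 6  (via 409)
444: 7  (via 451)
419: 7  (via 438)
442: 9  (via 434)
424: 11  (via 419)
Shortest route: 409–438–419–424 = 11 s.

11 s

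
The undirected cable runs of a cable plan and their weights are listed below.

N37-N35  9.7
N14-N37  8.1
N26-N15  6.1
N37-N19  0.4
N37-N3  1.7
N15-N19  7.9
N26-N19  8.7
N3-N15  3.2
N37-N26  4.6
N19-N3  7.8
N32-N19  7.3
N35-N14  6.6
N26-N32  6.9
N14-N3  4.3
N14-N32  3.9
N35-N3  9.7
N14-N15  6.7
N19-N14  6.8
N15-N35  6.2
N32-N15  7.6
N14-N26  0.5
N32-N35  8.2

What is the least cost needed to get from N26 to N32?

Shortest distances from N26:
N26: 0
N14: 0.5  (via N26)
N32: 4.4  (via N14)
Shortest route: N26–N14–N32 = 4.4.

4.4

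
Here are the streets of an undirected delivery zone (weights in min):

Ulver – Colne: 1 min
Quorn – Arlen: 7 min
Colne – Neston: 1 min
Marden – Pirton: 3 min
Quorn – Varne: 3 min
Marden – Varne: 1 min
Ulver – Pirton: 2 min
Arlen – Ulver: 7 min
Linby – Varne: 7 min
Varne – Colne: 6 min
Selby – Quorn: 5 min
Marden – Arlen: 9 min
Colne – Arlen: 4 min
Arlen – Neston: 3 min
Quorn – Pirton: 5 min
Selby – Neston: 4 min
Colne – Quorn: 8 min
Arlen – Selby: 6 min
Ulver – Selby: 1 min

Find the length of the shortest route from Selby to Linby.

14 min

Settle nodes by increasing distance from Selby:
Selby: 0
Ulver: 1  (via Selby)
Colne: 2  (via Ulver)
Neston: 3  (via Colne)
Pirton: 3  (via Ulver)
Quorn: 5  (via Selby)
Arlen: 6  (via Selby)
Marden: 6  (via Pirton)
Varne: 7  (via Marden)
Linby: 14  (via Varne)
Shortest route: Selby–Ulver–Pirton–Marden–Varne–Linby = 14 min.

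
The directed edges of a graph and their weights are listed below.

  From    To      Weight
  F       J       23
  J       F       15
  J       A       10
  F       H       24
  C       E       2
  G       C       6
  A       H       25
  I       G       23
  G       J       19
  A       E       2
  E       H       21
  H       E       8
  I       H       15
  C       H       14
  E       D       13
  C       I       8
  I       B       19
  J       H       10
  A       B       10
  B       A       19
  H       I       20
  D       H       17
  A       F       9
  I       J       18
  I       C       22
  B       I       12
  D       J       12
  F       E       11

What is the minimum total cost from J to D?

Compare a few routes:
J → A → E → D: 10+2+13 = 25
J → H → E → D: 10+8+13 = 31
J → F → E → D: 15+11+13 = 39
Cheapest is J → A → E → D at 25.

25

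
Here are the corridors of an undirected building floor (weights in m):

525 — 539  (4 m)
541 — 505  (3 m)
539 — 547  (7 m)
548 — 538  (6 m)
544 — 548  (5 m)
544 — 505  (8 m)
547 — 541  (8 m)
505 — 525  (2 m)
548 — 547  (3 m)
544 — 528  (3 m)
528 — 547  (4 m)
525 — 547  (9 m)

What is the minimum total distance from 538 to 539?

16 m

Running Dijkstra from 538:
538: 0
548: 6  (via 538)
547: 9  (via 548)
544: 11  (via 548)
528: 13  (via 547)
539: 16  (via 547)
Shortest route: 538–548–547–539 = 16 m.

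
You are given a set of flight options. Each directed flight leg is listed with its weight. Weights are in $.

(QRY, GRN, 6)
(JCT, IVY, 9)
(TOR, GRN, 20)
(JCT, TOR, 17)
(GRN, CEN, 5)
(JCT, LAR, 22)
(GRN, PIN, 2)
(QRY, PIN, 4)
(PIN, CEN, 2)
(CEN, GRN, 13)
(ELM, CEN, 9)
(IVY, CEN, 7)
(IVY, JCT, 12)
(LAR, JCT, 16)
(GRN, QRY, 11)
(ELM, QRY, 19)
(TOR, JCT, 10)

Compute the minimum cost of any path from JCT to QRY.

$40

Enumerating some paths:
JCT → TOR → GRN → QRY: 17+20+11 = 48
JCT → IVY → CEN → GRN → QRY: 9+7+13+11 = 40
Cheapest is JCT → IVY → CEN → GRN → QRY at $40.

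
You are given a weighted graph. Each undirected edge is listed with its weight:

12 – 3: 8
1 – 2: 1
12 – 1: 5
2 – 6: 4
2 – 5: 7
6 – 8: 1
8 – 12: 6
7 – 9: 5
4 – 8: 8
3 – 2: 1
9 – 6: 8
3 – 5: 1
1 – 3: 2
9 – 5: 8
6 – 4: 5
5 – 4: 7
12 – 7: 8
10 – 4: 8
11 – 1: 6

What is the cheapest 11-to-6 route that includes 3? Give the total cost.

Shortest 11→3: 11–1–3 = 8
Shortest 3→6: 3–2–6 = 5
Total via 3: 8 + 5 = 13.

13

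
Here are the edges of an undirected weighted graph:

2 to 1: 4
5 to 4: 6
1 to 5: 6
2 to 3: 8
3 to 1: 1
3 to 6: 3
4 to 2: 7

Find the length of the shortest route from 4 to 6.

Compare a few routes:
4 → 5 → 1 → 3 → 6: 6+6+1+3 = 16
4 → 2 → 1 → 3 → 6: 7+4+1+3 = 15
4 → 2 → 3 → 6: 7+8+3 = 18
The minimum is 15 via 4 → 2 → 1 → 3 → 6.

15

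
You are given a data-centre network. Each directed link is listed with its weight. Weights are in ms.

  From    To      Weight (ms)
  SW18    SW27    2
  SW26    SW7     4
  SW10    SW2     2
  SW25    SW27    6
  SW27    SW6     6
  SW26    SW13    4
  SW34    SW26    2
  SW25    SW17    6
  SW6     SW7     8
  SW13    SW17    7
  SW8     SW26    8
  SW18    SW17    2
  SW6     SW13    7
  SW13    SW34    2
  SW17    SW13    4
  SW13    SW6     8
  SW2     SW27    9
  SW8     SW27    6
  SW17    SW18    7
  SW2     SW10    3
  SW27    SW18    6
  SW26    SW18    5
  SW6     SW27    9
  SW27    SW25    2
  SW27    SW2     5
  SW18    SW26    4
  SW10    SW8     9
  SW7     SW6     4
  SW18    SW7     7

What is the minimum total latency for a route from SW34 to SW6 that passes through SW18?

15 ms

Shortest SW34→SW18: SW34–SW26–SW18 = 7
Best SW18 to SW6: SW18–SW27–SW6 costing 8
Total via SW18: 7 + 8 = 15 ms.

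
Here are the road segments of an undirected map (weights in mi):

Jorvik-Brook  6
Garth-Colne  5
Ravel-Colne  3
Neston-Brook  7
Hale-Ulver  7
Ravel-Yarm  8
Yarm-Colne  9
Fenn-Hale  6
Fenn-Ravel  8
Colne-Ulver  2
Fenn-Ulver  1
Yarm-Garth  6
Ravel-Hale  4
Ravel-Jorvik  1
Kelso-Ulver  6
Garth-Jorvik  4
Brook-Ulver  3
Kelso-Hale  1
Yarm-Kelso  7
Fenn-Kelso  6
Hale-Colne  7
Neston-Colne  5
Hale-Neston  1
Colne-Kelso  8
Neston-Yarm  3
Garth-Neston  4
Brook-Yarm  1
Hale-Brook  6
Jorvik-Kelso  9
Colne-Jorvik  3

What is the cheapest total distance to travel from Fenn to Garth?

8 mi

Shortest distances from Fenn:
Fenn: 0
Ulver: 1  (via Fenn)
Colne: 3  (via Ulver)
Brook: 4  (via Ulver)
Yarm: 5  (via Brook)
Jorvik: 6  (via Colne)
Ravel: 6  (via Colne)
Kelso: 6  (via Fenn)
Hale: 6  (via Fenn)
Neston: 7  (via Hale)
Garth: 8  (via Colne)
Shortest route: Fenn → Ulver → Colne → Garth = 8 mi.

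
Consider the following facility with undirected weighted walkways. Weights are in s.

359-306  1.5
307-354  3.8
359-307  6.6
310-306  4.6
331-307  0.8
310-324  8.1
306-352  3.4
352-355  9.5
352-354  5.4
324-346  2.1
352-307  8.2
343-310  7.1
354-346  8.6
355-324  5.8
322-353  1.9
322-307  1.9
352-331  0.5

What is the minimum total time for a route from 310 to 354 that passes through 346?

Best 310 to 346: 310 → 324 → 346 costing 10.2
Shortest 346→354: 346 → 354 = 8.6
Total via 346: 10.2 + 8.6 = 18.8 s.

18.8 s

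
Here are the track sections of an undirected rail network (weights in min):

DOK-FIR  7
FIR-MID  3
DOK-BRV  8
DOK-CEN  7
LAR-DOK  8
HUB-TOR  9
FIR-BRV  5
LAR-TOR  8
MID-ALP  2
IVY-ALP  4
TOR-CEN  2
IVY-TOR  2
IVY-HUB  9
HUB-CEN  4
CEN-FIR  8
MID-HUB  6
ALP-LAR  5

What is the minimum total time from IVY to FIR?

9 min

Running Dijkstra from IVY:
IVY: 0
TOR: 2  (via IVY)
CEN: 4  (via TOR)
ALP: 4  (via IVY)
MID: 6  (via ALP)
HUB: 8  (via CEN)
LAR: 9  (via ALP)
FIR: 9  (via MID)
Shortest route: IVY–ALP–MID–FIR = 9 min.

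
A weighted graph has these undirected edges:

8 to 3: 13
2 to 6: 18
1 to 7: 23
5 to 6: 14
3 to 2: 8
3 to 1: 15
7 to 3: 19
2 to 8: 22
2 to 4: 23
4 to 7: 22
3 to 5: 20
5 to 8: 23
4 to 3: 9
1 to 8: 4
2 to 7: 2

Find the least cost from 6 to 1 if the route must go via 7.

Shortest 6→7: 6 → 2 → 7 = 20
Best 7 to 1: 7 → 1 costing 23
Total via 7: 20 + 23 = 43.

43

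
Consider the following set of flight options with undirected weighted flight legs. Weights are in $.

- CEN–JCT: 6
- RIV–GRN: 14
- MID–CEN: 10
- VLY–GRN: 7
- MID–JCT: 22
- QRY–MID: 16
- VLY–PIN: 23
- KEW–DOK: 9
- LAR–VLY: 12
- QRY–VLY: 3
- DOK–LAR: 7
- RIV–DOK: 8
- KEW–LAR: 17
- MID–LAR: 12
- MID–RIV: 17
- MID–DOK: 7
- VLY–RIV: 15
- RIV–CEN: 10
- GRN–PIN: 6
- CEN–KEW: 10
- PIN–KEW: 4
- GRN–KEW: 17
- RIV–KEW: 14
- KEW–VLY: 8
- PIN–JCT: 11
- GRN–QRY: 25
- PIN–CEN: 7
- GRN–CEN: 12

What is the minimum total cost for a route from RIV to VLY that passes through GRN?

Shortest RIV→GRN: RIV → GRN = 14
Best GRN to VLY: GRN → VLY costing 7
Total via GRN: 14 + 7 = $21.

$21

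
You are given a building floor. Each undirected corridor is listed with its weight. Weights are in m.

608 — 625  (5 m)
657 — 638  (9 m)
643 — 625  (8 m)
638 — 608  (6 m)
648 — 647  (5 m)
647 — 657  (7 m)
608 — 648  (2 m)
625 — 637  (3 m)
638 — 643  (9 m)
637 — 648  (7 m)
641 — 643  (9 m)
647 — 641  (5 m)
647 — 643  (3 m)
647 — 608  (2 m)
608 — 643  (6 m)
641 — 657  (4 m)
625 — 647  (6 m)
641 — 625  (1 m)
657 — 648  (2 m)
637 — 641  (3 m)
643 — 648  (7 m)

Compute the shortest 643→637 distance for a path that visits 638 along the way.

23 m

Best 643 to 638: 643 → 638 costing 9
Best 638 to 637: 638 → 608 → 625 → 637 costing 14
Total via 638: 9 + 14 = 23 m.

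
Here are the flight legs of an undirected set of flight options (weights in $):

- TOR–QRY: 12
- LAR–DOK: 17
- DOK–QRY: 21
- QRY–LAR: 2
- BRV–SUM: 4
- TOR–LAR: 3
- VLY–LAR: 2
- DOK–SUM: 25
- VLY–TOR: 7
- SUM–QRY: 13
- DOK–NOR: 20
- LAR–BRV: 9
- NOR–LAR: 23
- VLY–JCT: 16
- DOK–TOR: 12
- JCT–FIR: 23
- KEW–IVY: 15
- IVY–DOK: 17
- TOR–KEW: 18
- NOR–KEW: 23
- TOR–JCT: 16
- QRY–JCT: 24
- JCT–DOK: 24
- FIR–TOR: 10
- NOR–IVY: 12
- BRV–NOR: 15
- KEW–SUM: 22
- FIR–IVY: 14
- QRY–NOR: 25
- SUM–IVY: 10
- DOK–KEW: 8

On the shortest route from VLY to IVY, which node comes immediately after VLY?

Enumerating some paths:
VLY → LAR → QRY → SUM → IVY: 2+2+13+10 = 27
VLY → LAR → BRV → SUM → IVY: 2+9+4+10 = 25
Cheapest is VLY → LAR → BRV → SUM → IVY at $25.
So from VLY the first move is to LAR.

LAR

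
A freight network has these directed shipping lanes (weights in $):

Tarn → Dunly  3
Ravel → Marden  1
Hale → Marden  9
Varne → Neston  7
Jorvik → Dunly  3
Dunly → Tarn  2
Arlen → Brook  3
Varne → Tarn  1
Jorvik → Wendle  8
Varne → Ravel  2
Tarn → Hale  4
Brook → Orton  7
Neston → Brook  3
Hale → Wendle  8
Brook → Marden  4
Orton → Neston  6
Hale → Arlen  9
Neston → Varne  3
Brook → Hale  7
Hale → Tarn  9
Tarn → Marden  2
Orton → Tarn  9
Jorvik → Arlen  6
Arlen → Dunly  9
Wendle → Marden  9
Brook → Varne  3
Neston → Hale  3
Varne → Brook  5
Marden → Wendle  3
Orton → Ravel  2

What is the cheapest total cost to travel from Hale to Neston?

Enumerating some paths:
Hale → Arlen → Brook → Varne → Neston: 9+3+3+7 = 22
Hale → Arlen → Brook → Orton → Neston: 9+3+7+6 = 25
Cheapest is Hale → Arlen → Brook → Varne → Neston at $22.

$22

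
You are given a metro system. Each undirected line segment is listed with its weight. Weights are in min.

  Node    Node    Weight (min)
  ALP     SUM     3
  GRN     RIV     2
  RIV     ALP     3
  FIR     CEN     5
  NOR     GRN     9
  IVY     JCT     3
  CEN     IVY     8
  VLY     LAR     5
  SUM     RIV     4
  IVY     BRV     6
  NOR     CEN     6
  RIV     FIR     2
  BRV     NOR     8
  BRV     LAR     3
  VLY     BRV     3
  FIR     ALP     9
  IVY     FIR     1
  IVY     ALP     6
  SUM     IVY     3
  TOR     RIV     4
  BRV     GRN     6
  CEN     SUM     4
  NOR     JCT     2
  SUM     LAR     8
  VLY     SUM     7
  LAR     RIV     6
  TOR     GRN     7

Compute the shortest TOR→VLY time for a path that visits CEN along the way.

Shortest TOR→CEN: TOR–RIV–FIR–CEN = 11
Best CEN to VLY: CEN–SUM–VLY costing 11
Total via CEN: 11 + 11 = 22 min.

22 min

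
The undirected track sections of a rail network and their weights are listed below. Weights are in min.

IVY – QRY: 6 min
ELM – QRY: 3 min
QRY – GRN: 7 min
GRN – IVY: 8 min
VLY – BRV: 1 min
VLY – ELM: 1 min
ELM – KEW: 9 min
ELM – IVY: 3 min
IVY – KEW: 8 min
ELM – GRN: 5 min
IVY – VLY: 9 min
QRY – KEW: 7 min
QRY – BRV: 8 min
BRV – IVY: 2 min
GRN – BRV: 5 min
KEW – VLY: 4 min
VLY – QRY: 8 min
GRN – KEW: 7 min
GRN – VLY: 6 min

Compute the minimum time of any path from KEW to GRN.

Compare a few routes:
KEW - VLY - GRN: 4+6 = 10
KEW - VLY - ELM - GRN: 4+1+5 = 10
KEW - VLY - BRV - GRN: 4+1+5 = 10
KEW - GRN: 7 = 7
Cheapest is KEW - GRN at 7 min.

7 min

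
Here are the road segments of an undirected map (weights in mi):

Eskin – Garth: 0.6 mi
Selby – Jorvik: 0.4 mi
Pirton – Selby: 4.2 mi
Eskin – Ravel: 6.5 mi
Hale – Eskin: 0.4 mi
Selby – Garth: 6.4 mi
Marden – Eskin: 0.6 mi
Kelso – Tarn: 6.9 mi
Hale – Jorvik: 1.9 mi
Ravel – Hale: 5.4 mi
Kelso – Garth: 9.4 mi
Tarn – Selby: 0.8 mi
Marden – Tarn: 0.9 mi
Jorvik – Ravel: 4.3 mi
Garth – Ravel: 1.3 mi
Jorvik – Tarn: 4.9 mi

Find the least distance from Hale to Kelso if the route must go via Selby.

10 mi

Best Hale to Selby: Hale–Jorvik–Selby costing 2.3
Best Selby to Kelso: Selby–Tarn–Kelso costing 7.7
Total via Selby: 2.3 + 7.7 = 10 mi.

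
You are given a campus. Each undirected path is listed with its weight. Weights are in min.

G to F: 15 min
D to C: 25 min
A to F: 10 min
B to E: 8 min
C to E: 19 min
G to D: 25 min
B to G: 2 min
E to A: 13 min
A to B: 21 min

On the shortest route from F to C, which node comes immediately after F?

Enumerating some paths:
F → G → B → E → C: 15+2+8+19 = 44
F → A → E → C: 10+13+19 = 42
Cheapest is F → A → E → C at 42 min.
So from F the first move is to A.

A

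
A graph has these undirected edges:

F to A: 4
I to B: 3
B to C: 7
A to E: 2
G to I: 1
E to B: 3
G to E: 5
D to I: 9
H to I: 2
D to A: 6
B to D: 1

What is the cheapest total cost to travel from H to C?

Shortest distances from H:
H: 0
I: 2  (via H)
G: 3  (via I)
B: 5  (via I)
D: 6  (via B)
E: 8  (via G)
A: 10  (via E)
C: 12  (via B)
Shortest route: H–I–B–C = 12.

12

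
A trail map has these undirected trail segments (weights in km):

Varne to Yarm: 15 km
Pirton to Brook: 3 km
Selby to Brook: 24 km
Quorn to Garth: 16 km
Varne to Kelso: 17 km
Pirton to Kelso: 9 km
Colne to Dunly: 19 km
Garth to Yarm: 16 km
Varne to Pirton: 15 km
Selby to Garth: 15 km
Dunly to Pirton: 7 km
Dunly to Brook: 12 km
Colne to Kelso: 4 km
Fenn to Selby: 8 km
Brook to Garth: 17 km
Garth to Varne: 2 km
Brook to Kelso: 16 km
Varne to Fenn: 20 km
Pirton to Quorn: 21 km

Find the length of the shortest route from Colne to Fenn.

Compare a few routes:
Colne - Kelso - Varne - Fenn: 4+17+20 = 41
Colne - Kelso - Pirton - Varne - Fenn: 4+9+15+20 = 48
Colne - Kelso - Varne - Garth - Selby - Fenn: 4+17+2+15+8 = 46
Colne - Kelso - Pirton - Brook - Selby - Fenn: 4+9+3+24+8 = 48
The minimum is 41 km via Colne - Kelso - Varne - Fenn.

41 km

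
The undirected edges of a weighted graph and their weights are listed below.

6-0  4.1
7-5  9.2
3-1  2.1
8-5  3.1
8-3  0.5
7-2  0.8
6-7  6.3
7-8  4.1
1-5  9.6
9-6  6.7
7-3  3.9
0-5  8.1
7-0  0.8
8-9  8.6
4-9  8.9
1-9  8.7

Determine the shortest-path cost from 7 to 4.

Shortest distances from 7:
7: 0
0: 0.8  (via 7)
2: 0.8  (via 7)
3: 3.9  (via 7)
8: 4.1  (via 7)
6: 4.9  (via 0)
1: 6  (via 3)
5: 7.2  (via 8)
9: 11.6  (via 6)
4: 20.5  (via 9)
Shortest route: 7 → 0 → 6 → 9 → 4 = 20.5.

20.5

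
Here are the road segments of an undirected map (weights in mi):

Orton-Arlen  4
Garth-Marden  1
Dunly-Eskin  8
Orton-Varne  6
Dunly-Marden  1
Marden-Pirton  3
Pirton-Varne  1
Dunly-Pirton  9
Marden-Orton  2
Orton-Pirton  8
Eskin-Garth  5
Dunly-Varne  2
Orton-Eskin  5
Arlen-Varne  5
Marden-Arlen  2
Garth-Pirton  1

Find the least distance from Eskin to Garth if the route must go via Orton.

Shortest Eskin→Orton: Eskin–Orton = 5
Best Orton to Garth: Orton–Marden–Garth costing 3
Total via Orton: 5 + 3 = 8 mi.

8 mi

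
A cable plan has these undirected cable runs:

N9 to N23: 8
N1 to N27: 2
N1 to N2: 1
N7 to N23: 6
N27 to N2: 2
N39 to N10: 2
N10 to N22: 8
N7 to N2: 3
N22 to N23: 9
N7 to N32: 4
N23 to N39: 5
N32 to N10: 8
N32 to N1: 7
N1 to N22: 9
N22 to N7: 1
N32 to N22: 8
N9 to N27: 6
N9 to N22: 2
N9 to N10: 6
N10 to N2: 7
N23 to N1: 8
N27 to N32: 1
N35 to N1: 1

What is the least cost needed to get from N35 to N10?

Compare a few routes:
N35–N1–N27–N2–N10: 1+2+2+7 = 12
N35–N1–N2–N10: 1+1+7 = 9
The minimum is 9 via N35–N1–N2–N10.

9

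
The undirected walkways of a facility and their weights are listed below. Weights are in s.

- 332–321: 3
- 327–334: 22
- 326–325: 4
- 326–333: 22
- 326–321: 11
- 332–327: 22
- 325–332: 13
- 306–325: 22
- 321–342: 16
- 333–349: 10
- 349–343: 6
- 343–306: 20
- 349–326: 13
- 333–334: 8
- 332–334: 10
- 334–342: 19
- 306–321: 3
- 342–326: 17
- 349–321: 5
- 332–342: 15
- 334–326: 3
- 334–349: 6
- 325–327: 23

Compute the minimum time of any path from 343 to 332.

Shortest distances from 343:
343: 0
349: 6  (via 343)
321: 11  (via 349)
334: 12  (via 349)
306: 14  (via 321)
332: 14  (via 321)
Shortest route: 343–349–321–332 = 14 s.

14 s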